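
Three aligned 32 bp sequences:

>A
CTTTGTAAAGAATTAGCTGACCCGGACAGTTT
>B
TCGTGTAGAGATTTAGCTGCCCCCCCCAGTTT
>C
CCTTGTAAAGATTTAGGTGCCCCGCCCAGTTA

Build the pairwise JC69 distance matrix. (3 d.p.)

d(A,B) = 0.353, d(A,C) = 0.259, d(B,C) = 0.216

A–B: 9/32 sites differ → p = 0.28125, d = −0.75 ln(1 − 0.375) = 0.352503 ≈ 0.353.
A–C: 7/32 sites differ → p = 0.21875, d = −0.75 ln(1 − 0.291667) = 0.258631 ≈ 0.259.
B–C: 6/32 sites differ → p = 0.1875, d = −0.75 ln(1 − 0.25) = 0.215762 ≈ 0.216.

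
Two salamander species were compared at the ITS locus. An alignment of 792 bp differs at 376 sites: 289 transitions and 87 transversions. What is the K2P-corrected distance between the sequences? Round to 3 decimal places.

0.977

P = 289/792 ≈ 0.364899 and Q = 87/792 ≈ 0.109848.
Under the Kimura two-parameter model, d = −½ ln(1 − 2P − Q) − ¼ ln(1 − 2Q).
1 − 2P − Q = 0.160354, giving −½ ln(0.160354) = 0.915186.
1 − 2Q = 0.780304, giving −¼ ln(0.780304) = 0.062018.
d = 0.915186 + 0.062018 = 0.977204.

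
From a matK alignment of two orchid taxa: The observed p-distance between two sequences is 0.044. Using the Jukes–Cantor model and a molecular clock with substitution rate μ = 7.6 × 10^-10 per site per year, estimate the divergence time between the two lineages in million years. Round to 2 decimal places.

d = −(3/4) ln(1 − 4p/3) = −0.75 ln(1 − 0.058667) = −0.75 ln(0.941333)
  = −0.75 × (-0.060458) = 0.045344 substitutions/site.
Under a molecular clock d = 2μt, so t = d/(2μ) = 0.045344 / (2 × 7.6 × 10^-10) = 29.83 million years.

29.83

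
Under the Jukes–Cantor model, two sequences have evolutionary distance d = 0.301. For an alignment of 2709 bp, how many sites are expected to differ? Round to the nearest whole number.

672

Invert JC69: p = (3/4)(1 − e^(−4d/3)) = 0.75 × (1 − e^(-0.401333)) = 0.75 × (1 − 0.669427) = 0.247930.
Expected differing sites = pL ≈ 0.247930 × 2709 = 671.64237 ≈ 672.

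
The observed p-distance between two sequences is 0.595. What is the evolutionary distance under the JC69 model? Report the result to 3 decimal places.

d = −(3/4) ln(1 − 4p/3) = −0.75 ln(1 − 0.793333) = −0.75 ln(0.206667)
  = −0.75 × (-1.576646) = 1.182485 substitutions/site.

1.182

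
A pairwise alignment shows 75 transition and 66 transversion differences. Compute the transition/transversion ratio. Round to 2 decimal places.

R = 75/66 = 1.136363… ≈ 1.14 (to 2 d.p.).

1.14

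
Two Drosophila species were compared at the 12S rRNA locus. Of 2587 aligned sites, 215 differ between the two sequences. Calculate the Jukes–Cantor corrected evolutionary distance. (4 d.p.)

p = 215/2587 ≈ 0.083108.
d = −(3/4) ln(1 − 4p/3) = −0.75 ln(1 − 0.110811) = −0.75 ln(0.889189)
  = −0.75 × (-0.117445) = 0.088084 substitutions/site.

0.0881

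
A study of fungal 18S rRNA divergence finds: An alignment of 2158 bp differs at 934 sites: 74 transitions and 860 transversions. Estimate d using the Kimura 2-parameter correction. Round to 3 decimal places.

0.713

P = 74/2158 ≈ 0.034291 and Q = 860/2158 ≈ 0.398517.
Under the Kimura two-parameter model, d = −½ ln(1 − 2P − Q) − ¼ ln(1 − 2Q).
1 − 2P − Q = 0.532901, giving −½ ln(0.532901) = 0.314710.
1 − 2Q = 0.202966, giving −¼ ln(0.202966) = 0.398679.
d = 0.314710 + 0.398679 = 0.713389.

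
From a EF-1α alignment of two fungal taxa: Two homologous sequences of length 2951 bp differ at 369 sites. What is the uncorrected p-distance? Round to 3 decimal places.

0.125

p = 369/2951 = 0.125042… ≈ 0.125 (to 3 d.p.).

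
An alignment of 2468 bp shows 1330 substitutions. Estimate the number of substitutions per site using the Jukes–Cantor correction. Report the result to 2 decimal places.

0.95

p = 1330/2468 ≈ 0.538898.
d = −(3/4) ln(1 − 4p/3) = −0.75 ln(1 − 0.718531) = −0.75 ln(0.281469)
  = −0.75 × (-1.267733) = 0.950800 substitutions/site.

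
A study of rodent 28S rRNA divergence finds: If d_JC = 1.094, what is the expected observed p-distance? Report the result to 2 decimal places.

p = (3/4)(1 − e^(−4d/3)) = 0.75 × (1 − e^(-1.458667)) = 0.75 × (1 − 0.232546) = 0.575591.

0.58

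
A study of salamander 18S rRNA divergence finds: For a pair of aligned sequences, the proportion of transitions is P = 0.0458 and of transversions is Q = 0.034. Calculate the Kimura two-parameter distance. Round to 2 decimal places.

Under the Kimura two-parameter model, d = −½ ln(1 − 2P − Q) − ¼ ln(1 − 2Q).
1 − 2P − Q = 0.8744, giving −½ ln(0.8744) = 0.067109.
1 − 2Q = 0.932, giving −¼ ln(0.932) = 0.017606.
d = 0.067109 + 0.017606 = 0.084715.

0.08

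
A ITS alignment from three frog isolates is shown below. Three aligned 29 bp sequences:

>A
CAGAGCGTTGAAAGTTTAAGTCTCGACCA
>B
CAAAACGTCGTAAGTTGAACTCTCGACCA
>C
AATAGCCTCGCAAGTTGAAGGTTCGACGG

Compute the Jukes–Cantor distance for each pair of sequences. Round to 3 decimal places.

A–B: 6/29 sites differ → p ≈ 0.206897, d = −0.75 ln(1 − 0.275863) = 0.242081 ≈ 0.242.
A–C: 10/29 sites differ → p ≈ 0.344828, d = −0.75 ln(1 − 0.459771) = 0.461822 ≈ 0.462.
B–C: 10/29 sites differ → p ≈ 0.344828, d = −0.75 ln(1 − 0.459771) = 0.461822 ≈ 0.462.

d(A,B) = 0.242, d(A,C) = 0.462, d(B,C) = 0.462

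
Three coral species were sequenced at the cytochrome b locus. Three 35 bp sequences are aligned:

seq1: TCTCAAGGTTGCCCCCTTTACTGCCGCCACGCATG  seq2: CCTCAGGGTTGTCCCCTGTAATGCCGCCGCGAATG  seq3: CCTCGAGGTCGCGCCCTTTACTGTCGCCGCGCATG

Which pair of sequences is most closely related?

seq1–seq2: 7/35 differ, p = 0.200, d = 0.233.
seq1–seq3: 6/35 differ, p = 0.171, d = 0.195.
seq2–seq3: 9/35 differ, p = 0.257, d = 0.315.
The smallest distance is between seq1 and seq3.

seq1 and seq3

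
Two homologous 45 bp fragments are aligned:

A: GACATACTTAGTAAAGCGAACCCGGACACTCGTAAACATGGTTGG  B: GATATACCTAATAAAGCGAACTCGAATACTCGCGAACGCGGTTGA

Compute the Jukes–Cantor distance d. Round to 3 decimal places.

The sequences differ at 11 of 45 sites, so p = 11/45 ≈ 0.244444.
d = −(3/4) ln(1 − 4p/3) = −0.75 ln(1 − 0.325925) = −0.75 ln(0.674075)
  = −0.75 × (-0.394414) = 0.295811 substitutions/site.

0.296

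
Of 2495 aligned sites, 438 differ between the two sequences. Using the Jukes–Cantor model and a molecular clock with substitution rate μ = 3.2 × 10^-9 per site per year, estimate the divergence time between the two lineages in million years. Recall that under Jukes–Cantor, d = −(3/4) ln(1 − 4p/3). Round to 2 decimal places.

31.25

p = 438/2495 ≈ 0.175551.
d = −(3/4) ln(1 − 4p/3) = −0.75 ln(1 − 0.234068) = −0.75 ln(0.765932)
  = −0.75 × (-0.266662) = 0.199997 substitutions/site.
Under a molecular clock d = 2μt, so t = d/(2μ) = 0.199997 / (2 × 3.2 × 10^-9) = 31.25 million years.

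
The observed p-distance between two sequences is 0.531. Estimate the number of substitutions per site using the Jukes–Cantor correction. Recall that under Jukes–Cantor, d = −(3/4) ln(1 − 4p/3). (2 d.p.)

d = −(3/4) ln(1 − 4p/3) = −0.75 ln(1 − 0.708) = −0.75 ln(0.292)
  = −0.75 × (-1.231001) = 0.923251 substitutions/site.

0.92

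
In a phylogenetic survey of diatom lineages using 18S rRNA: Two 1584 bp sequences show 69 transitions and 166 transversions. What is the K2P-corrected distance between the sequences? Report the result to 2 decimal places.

0.17

P = 69/1584 ≈ 0.043561 and Q = 166/1584 ≈ 0.104798.
Under the Kimura two-parameter model, d = −½ ln(1 − 2P − Q) − ¼ ln(1 − 2Q).
1 − 2P − Q = 0.80808, giving −½ ln(0.80808) = 0.106547.
1 − 2Q = 0.790404, giving −¼ ln(0.790404) = 0.058803.
d = 0.106547 + 0.058803 = 0.165350.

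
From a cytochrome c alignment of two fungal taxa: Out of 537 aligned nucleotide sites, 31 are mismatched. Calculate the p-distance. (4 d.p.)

0.0577

p = 31/537 = 0.057728… ≈ 0.0577 (to 4 d.p.).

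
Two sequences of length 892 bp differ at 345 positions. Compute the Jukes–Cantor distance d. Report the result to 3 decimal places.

p = 345/892 ≈ 0.386771.
d = −(3/4) ln(1 − 4p/3) = −0.75 ln(1 − 0.515695) = −0.75 ln(0.484305)
  = −0.75 × (-0.725040) = 0.543780 substitutions/site.

0.544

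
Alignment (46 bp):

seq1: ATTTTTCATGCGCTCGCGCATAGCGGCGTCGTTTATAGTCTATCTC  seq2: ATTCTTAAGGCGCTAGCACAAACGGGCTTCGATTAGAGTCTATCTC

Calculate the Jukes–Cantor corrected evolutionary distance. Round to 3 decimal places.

0.288

The sequences differ at 11 of 46 sites, so p = 11/46 ≈ 0.23913.
d = −(3/4) ln(1 − 4p/3) = −0.75 ln(1 − 0.31884) = −0.75 ln(0.68116)
  = −0.75 × (-0.383958) = 0.287969 substitutions/site.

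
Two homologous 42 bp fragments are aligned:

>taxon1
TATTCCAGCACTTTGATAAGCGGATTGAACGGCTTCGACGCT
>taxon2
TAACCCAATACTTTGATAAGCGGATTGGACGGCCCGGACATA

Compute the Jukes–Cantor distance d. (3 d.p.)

0.322

The sequences differ at 11 of 42 sites, so p = 11/42 ≈ 0.261905.
d = −(3/4) ln(1 − 4p/3) = −0.75 ln(1 − 0.349207) = −0.75 ln(0.650793)
  = −0.75 × (-0.429564) = 0.322173 substitutions/site.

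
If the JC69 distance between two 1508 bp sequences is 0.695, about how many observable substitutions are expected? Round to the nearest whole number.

683

Invert JC69: p = (3/4)(1 − e^(−4d/3)) = 0.75 × (1 − e^(-0.926667)) = 0.75 × (1 − 0.395871) = 0.453097.
Expected differing sites = pL ≈ 0.453097 × 1508 = 683.270276 ≈ 683.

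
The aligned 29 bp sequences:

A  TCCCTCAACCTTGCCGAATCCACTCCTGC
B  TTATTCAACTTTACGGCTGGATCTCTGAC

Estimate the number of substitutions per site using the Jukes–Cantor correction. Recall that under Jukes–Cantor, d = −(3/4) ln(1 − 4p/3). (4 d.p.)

The sequences differ at 15 of 29 sites, so p = 15/29 ≈ 0.517241.
d = −(3/4) ln(1 − 4p/3) = −0.75 ln(1 − 0.689655) = −0.75 ln(0.310345)
  = −0.75 × (-1.170071) = 0.877553 substitutions/site.

0.8776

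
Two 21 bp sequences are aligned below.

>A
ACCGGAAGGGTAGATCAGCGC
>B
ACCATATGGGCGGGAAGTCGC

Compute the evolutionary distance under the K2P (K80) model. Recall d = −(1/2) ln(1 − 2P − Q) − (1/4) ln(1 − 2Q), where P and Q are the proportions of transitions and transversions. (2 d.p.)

Of 21 sites, 5 differences are transitions and 5 are transversions, so P = 5/21 ≈ 0.238095 and Q = 5/21 ≈ 0.238095.
Under the Kimura two-parameter model, d = −½ ln(1 − 2P − Q) − ¼ ln(1 − 2Q).
1 − 2P − Q = 0.285715, giving −½ ln(0.285715) = 0.626380.
1 − 2Q = 0.52381, giving −¼ ln(0.52381) = 0.161657.
d = 0.626380 + 0.161657 = 0.788037.

0.79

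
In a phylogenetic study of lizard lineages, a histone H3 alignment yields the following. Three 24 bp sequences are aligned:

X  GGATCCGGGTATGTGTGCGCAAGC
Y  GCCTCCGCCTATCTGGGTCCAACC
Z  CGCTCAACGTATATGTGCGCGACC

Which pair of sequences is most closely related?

X–Y: 9/24 differ, p = 0.375, d = 0.520.
X–Z: 8/24 differ, p = 0.333, d = 0.441.
Y–Z: 10/24 differ, p = 0.417, d = 0.608.
The smallest distance is between X and Z.

X and Z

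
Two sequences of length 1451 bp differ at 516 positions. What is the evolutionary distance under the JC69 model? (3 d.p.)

0.482

p = 516/1451 ≈ 0.355617.
d = −(3/4) ln(1 − 4p/3) = −0.75 ln(1 − 0.474156) = −0.75 ln(0.525844)
  = −0.75 × (-0.642751) = 0.482063 substitutions/site.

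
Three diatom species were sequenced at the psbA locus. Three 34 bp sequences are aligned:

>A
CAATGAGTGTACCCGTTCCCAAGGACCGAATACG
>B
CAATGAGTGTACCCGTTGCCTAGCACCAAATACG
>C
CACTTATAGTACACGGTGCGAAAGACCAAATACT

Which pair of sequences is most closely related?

A and B

A–B: 4/34 differ, p = 0.118, d = 0.128.
A–C: 11/34 differ, p = 0.324, d = 0.423.
B–C: 11/34 differ, p = 0.324, d = 0.423.
The smallest distance is between A and B.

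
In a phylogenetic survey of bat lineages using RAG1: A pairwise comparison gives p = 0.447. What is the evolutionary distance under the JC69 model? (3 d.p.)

d = −(3/4) ln(1 − 4p/3) = −0.75 ln(1 − 0.596) = −0.75 ln(0.404)
  = −0.75 × (-0.906340) = 0.679755 substitutions/site.

0.680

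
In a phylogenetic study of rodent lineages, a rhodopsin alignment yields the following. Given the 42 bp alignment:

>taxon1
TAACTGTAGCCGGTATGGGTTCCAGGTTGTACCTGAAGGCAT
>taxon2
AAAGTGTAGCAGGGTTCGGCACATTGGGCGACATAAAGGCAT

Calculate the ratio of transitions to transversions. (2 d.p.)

Transitions are A↔G and C↔T; transversions are all other mismatches.
Transitions: 2. Transversions: 15.
R = 2/15 = 0.133333… ≈ 0.13 (to 2 d.p.).

0.13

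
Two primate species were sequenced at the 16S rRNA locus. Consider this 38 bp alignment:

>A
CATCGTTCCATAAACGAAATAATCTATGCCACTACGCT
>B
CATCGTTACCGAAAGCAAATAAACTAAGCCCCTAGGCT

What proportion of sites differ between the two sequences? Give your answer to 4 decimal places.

The sequences differ at 9 of 38 positions (sites 8, 10, 11, 15, 16, 23, 27, 31, 35).
p = 9/38 = 0.236842… ≈ 0.2368 (to 4 d.p.).

0.2368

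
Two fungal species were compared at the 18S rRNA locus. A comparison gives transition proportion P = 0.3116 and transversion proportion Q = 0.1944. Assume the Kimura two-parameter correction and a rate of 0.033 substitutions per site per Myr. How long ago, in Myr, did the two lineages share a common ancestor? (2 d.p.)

14.76

Under the Kimura two-parameter model, d = −½ ln(1 − 2P − Q) − ¼ ln(1 − 2Q).
1 − 2P − Q = 0.1824, giving −½ ln(0.1824) = 0.850777.
1 − 2Q = 0.6112, giving −¼ ln(0.6112) = 0.123083.
d = 0.850777 + 0.123083 = 0.973860.
Under a molecular clock d = 2μt, so t = d/(2μ) = 0.973860 / (2 × 0.033) = 14.76 Myr.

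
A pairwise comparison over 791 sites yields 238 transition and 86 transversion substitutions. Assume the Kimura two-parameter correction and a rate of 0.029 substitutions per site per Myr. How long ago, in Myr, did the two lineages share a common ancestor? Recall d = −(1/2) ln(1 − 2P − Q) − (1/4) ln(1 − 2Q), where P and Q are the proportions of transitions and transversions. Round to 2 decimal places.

11.74

P = 238/791 ≈ 0.300885 and Q = 86/791 ≈ 0.108723.
Under the Kimura two-parameter model, d = −½ ln(1 − 2P − Q) − ¼ ln(1 − 2Q).
1 − 2P − Q = 0.289507, giving −½ ln(0.289507) = 0.619788.
1 − 2Q = 0.782554, giving −¼ ln(0.782554) = 0.061298.
d = 0.619788 + 0.061298 = 0.681086.
Under a molecular clock d = 2μt, so t = d/(2μ) = 0.681086 / (2 × 0.029) = 11.74 Myr.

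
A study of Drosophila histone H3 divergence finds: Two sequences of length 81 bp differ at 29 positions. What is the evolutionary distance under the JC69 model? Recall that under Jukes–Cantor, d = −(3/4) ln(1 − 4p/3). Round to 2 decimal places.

0.49

p = 29/81 ≈ 0.358025.
d = −(3/4) ln(1 − 4p/3) = −0.75 ln(1 − 0.477367) = −0.75 ln(0.522633)
  = −0.75 × (-0.648876) = 0.486657 substitutions/site.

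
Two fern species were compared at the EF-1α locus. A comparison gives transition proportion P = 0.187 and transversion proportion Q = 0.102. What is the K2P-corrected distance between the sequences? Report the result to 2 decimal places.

Under the Kimura two-parameter model, d = −½ ln(1 − 2P − Q) − ¼ ln(1 − 2Q).
1 − 2P − Q = 0.524, giving −½ ln(0.524) = 0.323132.
1 − 2Q = 0.796, giving −¼ ln(0.796) = 0.057039.
d = 0.323132 + 0.057039 = 0.380171.

0.38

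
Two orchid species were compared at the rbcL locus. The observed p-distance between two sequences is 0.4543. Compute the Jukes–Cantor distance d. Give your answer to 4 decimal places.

0.6980

d = −(3/4) ln(1 − 4p/3) = −0.75 ln(1 − 0.605733) = −0.75 ln(0.394267)
  = −0.75 × (-0.930727) = 0.698045 substitutions/site.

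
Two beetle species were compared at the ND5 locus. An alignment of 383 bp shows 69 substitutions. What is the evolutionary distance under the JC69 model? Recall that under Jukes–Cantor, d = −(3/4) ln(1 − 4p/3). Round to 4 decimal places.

0.2060

p = 69/383 ≈ 0.180157.
d = −(3/4) ln(1 − 4p/3) = −0.75 ln(1 − 0.240209) = −0.75 ln(0.759791)
  = −0.75 × (-0.274712) = 0.206034 substitutions/site.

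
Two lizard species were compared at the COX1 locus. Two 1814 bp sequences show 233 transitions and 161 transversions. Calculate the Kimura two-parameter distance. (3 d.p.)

0.261

P = 233/1814 ≈ 0.128445 and Q = 161/1814 ≈ 0.088754.
Under the Kimura two-parameter model, d = −½ ln(1 − 2P − Q) − ¼ ln(1 − 2Q).
1 − 2P − Q = 0.654356, giving −½ ln(0.654356) = 0.212052.
1 − 2Q = 0.822492, giving −¼ ln(0.822492) = 0.048854.
d = 0.212052 + 0.048854 = 0.260906.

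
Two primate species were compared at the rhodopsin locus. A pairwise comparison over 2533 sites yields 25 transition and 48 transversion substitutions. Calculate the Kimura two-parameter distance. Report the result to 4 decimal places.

0.0294

P = 25/2533 ≈ 0.00987 and Q = 48/2533 ≈ 0.01895.
Under the Kimura two-parameter model, d = −½ ln(1 − 2P − Q) − ¼ ln(1 − 2Q).
1 − 2P − Q = 0.96131, giving −½ ln(0.96131) = 0.019729.
1 − 2Q = 0.9621, giving −¼ ln(0.9621) = 0.009659.
d = 0.019729 + 0.009659 = 0.029388.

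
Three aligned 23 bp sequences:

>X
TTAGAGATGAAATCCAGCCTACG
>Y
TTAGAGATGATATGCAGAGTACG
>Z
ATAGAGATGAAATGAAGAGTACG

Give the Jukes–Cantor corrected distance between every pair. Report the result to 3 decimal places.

d(X,Y) = 0.198, d(X,Z) = 0.257, d(Y,Z) = 0.143

X–Y: 4/23 sites differ → p ≈ 0.173913, d = −0.75 ln(1 − 0.231884) = 0.197861 ≈ 0.198.
X–Z: 5/23 sites differ → p ≈ 0.217391, d = −0.75 ln(1 − 0.289855) = 0.256715 ≈ 0.257.
Y–Z: 3/23 sites differ → p ≈ 0.130435, d = −0.75 ln(1 − 0.173913) = 0.143291 ≈ 0.143.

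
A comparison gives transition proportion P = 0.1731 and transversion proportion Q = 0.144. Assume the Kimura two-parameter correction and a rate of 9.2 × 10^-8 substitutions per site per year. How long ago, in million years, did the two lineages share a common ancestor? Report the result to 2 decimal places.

Under the Kimura two-parameter model, d = −½ ln(1 − 2P − Q) − ¼ ln(1 − 2Q).
1 − 2P − Q = 0.5098, giving −½ ln(0.5098) = 0.336868.
1 − 2Q = 0.712, giving −¼ ln(0.712) = 0.084919.
d = 0.336868 + 0.084919 = 0.421787.
Under a molecular clock d = 2μt, so t = d/(2μ) = 0.421787 / (2 × 9.2 × 10^-8) = 2.29 million years.

2.29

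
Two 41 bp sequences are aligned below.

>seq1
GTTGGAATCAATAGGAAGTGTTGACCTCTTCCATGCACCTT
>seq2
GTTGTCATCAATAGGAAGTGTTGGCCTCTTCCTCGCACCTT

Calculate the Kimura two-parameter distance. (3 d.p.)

0.133

Of 41 sites, 2 differences are transitions and 3 are transversions, so P = 2/41 ≈ 0.04878 and Q = 3/41 ≈ 0.073171.
Under the Kimura two-parameter model, d = −½ ln(1 − 2P − Q) − ¼ ln(1 − 2Q).
1 − 2P − Q = 0.829269, giving −½ ln(0.829269) = 0.093605.
1 − 2Q = 0.853658, giving −¼ ln(0.853658) = 0.039556.
d = 0.093605 + 0.039556 = 0.133161.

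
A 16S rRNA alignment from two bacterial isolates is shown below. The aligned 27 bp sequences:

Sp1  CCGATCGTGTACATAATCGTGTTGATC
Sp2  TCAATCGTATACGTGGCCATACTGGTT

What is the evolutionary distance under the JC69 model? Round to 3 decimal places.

The sequences differ at 12 of 27 sites, so p = 12/27 ≈ 0.444444.
d = −(3/4) ln(1 − 4p/3) = −0.75 ln(1 − 0.592592) = −0.75 ln(0.407408)
  = −0.75 × (-0.897940) = 0.673455 substitutions/site.

0.673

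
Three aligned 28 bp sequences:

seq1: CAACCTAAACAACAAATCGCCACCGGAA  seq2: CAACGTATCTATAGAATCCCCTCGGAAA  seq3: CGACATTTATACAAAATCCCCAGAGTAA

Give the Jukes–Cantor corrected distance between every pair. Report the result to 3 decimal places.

seq1–seq2: 11/28 sites differ → p ≈ 0.392857, d = −0.75 ln(1 − 0.523809) = 0.556452 ≈ 0.556.
seq1–seq3: 11/28 sites differ → p ≈ 0.392857, d = −0.75 ln(1 − 0.523809) = 0.556452 ≈ 0.556.
seq2–seq3: 10/28 sites differ → p ≈ 0.357143, d = −0.75 ln(1 − 0.476191) = 0.484971 ≈ 0.485.

d(seq1,seq2) = 0.556, d(seq1,seq3) = 0.556, d(seq2,seq3) = 0.485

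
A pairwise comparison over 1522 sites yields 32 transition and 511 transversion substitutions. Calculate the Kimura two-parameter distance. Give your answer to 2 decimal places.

0.52

P = 32/1522 ≈ 0.021025 and Q = 511/1522 ≈ 0.335742.
Under the Kimura two-parameter model, d = −½ ln(1 − 2P − Q) − ¼ ln(1 − 2Q).
1 − 2P − Q = 0.622208, giving −½ ln(0.622208) = 0.237240.
1 − 2Q = 0.328516, giving −¼ ln(0.328516) = 0.278292.
d = 0.237240 + 0.278292 = 0.515532.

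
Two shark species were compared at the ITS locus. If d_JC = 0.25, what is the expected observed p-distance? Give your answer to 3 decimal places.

p = (3/4)(1 − e^(−4d/3)) = 0.75 × (1 − e^(-0.333333)) = 0.75 × (1 − 0.716532) = 0.212601.

0.213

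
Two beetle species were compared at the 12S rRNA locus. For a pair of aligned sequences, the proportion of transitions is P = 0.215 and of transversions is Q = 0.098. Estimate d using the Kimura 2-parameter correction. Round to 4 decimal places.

Under the Kimura two-parameter model, d = −½ ln(1 − 2P − Q) − ¼ ln(1 − 2Q).
1 − 2P − Q = 0.472, giving −½ ln(0.472) = 0.375388.
1 − 2Q = 0.804, giving −¼ ln(0.804) = 0.054539.
d = 0.375388 + 0.054539 = 0.429927.

0.4299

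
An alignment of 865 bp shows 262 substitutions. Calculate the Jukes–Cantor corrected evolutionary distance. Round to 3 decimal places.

0.388

p = 262/865 ≈ 0.30289.
d = −(3/4) ln(1 − 4p/3) = −0.75 ln(1 − 0.403853) = −0.75 ln(0.596147)
  = −0.75 × (-0.517268) = 0.387951 substitutions/site.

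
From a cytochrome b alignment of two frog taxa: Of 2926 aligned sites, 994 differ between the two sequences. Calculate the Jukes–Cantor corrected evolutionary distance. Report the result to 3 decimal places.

p = 994/2926 ≈ 0.339713.
d = −(3/4) ln(1 − 4p/3) = −0.75 ln(1 − 0.452951) = −0.75 ln(0.547049)
  = −0.75 × (-0.603217) = 0.452413 substitutions/site.

0.452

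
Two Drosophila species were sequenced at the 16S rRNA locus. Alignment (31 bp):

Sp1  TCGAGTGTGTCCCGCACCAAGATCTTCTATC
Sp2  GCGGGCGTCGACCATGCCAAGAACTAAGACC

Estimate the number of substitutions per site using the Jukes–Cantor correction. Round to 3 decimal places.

0.691

The sequences differ at 14 of 31 sites, so p = 14/31 ≈ 0.451613.
d = −(3/4) ln(1 − 4p/3) = −0.75 ln(1 − 0.602151) = −0.75 ln(0.397849)
  = −0.75 × (-0.921683) = 0.691262 substitutions/site.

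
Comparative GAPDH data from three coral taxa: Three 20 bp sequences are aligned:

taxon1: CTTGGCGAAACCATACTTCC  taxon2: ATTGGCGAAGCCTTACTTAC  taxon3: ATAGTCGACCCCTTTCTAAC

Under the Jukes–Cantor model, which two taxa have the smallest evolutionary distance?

taxon1 and taxon2

taxon1–taxon2: 4/20 differ, p = 0.200, d = 0.233.
taxon1–taxon3: 9/20 differ, p = 0.450, d = 0.687.
taxon2–taxon3: 6/20 differ, p = 0.300, d = 0.383.
The smallest distance is between taxon1 and taxon2.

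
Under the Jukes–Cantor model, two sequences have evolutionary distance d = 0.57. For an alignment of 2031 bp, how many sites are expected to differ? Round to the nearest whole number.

811

Invert JC69: p = (3/4)(1 − e^(−4d/3)) = 0.75 × (1 − e^(-0.76)) = 0.75 × (1 − 0.467666) = 0.399251.
Expected differing sites = pL ≈ 0.399251 × 2031 = 810.878781 ≈ 811.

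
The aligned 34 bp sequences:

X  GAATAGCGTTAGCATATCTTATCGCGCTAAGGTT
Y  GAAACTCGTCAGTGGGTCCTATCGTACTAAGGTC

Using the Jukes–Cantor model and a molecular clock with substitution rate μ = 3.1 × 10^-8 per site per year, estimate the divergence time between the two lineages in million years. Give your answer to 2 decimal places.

7.69

The sequences differ at 12 of 34 sites, so p = 12/34 ≈ 0.352941.
d = −(3/4) ln(1 − 4p/3) = −0.75 ln(1 − 0.470588) = −0.75 ln(0.529412)
  = −0.75 × (-0.635988) = 0.476991 substitutions/site.
Under a molecular clock d = 2μt, so t = d/(2μ) = 0.476991 / (2 × 3.1 × 10^-8) = 7.69 million years.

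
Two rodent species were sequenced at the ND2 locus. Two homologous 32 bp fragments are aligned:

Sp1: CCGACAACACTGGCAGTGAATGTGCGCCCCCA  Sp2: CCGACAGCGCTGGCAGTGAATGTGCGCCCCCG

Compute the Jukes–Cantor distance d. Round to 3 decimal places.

0.100

The sequences differ at 3 of 32 sites (7, 9, 32), so p = 3/32 = 0.09375.
d = −(3/4) ln(1 − 4p/3) = −0.75 ln(1 − 0.125) = −0.75 ln(0.875)
  = −0.75 × (-0.133531) = 0.100148 substitutions/site.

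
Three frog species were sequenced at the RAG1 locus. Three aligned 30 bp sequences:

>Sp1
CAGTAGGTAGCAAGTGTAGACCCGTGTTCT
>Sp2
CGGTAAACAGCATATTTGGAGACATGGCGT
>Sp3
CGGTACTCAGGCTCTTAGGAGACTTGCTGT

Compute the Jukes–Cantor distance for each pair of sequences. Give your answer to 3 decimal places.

Sp1–Sp2: 14/30 sites differ → p ≈ 0.466667, d = −0.75 ln(1 − 0.622223) = 0.730088 ≈ 0.730.
Sp1–Sp3: 16/30 sites differ → p ≈ 0.533333, d = −0.75 ln(1 − 0.711111) = 0.931285 ≈ 0.931.
Sp2–Sp3: 9/30 sites differ → p = 0.3, d = −0.75 ln(1 − 0.4) = 0.383119 ≈ 0.383.

d(Sp1,Sp2) = 0.730, d(Sp1,Sp3) = 0.931, d(Sp2,Sp3) = 0.383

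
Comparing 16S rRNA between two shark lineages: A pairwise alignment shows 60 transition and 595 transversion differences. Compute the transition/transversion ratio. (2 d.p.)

0.10

R = 60/595 = 0.100840… ≈ 0.10 (to 2 d.p.).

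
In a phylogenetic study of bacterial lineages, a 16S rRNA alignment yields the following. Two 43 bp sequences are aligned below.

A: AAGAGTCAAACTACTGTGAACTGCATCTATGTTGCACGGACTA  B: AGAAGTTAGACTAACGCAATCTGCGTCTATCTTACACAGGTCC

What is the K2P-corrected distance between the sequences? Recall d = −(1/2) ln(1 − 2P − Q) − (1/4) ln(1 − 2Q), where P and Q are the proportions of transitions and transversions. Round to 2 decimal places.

Of 43 sites, 13 differences are transitions and 4 are transversions, so P = 13/43 ≈ 0.302326 and Q = 4/43 ≈ 0.093023.
Under the Kimura two-parameter model, d = −½ ln(1 − 2P − Q) − ¼ ln(1 − 2Q).
1 − 2P − Q = 0.302325, giving −½ ln(0.302325) = 0.598126.
1 − 2Q = 0.813954, giving −¼ ln(0.813954) = 0.051463.
d = 0.598126 + 0.051463 = 0.649589.

0.65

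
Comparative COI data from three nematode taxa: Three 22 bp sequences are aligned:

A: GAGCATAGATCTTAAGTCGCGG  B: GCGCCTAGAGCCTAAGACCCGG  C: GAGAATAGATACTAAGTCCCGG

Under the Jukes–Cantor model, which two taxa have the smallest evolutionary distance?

A–B: 6/22 differ, p = 0.273, d = 0.339.
A–C: 4/22 differ, p = 0.182, d = 0.208.
B–C: 6/22 differ, p = 0.273, d = 0.339.
The smallest distance is between A and C.

A and C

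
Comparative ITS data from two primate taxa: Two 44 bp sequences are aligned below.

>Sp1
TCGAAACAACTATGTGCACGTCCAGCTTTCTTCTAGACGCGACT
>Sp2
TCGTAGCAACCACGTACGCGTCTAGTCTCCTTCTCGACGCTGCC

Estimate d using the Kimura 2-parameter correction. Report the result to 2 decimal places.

Of 44 sites, 11 differences are transitions and 3 are transversions, so P = 11/44 = 0.25 and Q = 3/44 ≈ 0.068182.
Under the Kimura two-parameter model, d = −½ ln(1 − 2P − Q) − ¼ ln(1 − 2Q).
1 − 2P − Q = 0.431818, giving −½ ln(0.431818) = 0.419876.
1 − 2Q = 0.863636, giving −¼ ln(0.863636) = 0.036651.
d = 0.419876 + 0.036651 = 0.456527.

0.46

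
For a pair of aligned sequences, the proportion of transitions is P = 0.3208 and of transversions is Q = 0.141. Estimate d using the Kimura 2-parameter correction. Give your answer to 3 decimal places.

Under the Kimura two-parameter model, d = −½ ln(1 − 2P − Q) − ¼ ln(1 − 2Q).
1 − 2P − Q = 0.2174, giving −½ ln(0.2174) = 0.763008.
1 − 2Q = 0.718, giving −¼ ln(0.718) = 0.082821.
d = 0.763008 + 0.082821 = 0.845829.

0.846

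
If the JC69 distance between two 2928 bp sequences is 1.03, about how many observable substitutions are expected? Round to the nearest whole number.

1640

Invert JC69: p = (3/4)(1 − e^(−4d/3)) = 0.75 × (1 − e^(-1.373333)) = 0.75 × (1 − 0.253261) = 0.560054.
Expected differing sites = pL ≈ 0.560054 × 2928 = 1639.838112 ≈ 1640.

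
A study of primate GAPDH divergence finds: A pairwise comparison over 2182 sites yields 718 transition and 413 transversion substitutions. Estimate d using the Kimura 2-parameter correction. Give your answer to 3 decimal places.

1.059

P = 718/2182 ≈ 0.329056 and Q = 413/2182 ≈ 0.189276.
Under the Kimura two-parameter model, d = −½ ln(1 − 2P − Q) − ¼ ln(1 − 2Q).
1 − 2P − Q = 0.152612, giving −½ ln(0.152612) = 0.939928.
1 − 2Q = 0.621448, giving −¼ ln(0.621448) = 0.118926.
d = 0.939928 + 0.118926 = 1.058854.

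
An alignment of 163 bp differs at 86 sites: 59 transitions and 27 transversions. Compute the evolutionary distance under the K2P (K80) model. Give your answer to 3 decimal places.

P = 59/163 ≈ 0.361963 and Q = 27/163 ≈ 0.165644.
Under the Kimura two-parameter model, d = −½ ln(1 − 2P − Q) − ¼ ln(1 − 2Q).
1 − 2P − Q = 0.11043, giving −½ ln(0.11043) = 1.101687.
1 − 2Q = 0.668712, giving −¼ ln(0.668712) = 0.100600.
d = 1.101687 + 0.100600 = 1.202287.

1.202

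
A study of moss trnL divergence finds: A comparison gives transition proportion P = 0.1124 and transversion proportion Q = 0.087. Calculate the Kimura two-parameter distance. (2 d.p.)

0.23

Under the Kimura two-parameter model, d = −½ ln(1 − 2P − Q) − ¼ ln(1 − 2Q).
1 − 2P − Q = 0.6882, giving −½ ln(0.6882) = 0.186838.
1 − 2Q = 0.826, giving −¼ ln(0.826) = 0.047790.
d = 0.186838 + 0.047790 = 0.234628.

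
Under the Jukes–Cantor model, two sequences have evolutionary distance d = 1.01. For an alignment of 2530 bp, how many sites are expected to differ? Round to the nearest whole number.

Invert JC69: p = (3/4)(1 − e^(−4d/3)) = 0.75 × (1 − e^(-1.346667)) = 0.75 × (1 − 0.260106) = 0.554921.
Expected differing sites = pL ≈ 0.554921 × 2530 = 1403.95013 ≈ 1404.

1404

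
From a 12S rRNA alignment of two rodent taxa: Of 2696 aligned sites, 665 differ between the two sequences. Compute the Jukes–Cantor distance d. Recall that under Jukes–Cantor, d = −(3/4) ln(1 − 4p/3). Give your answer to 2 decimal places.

p = 665/2696 ≈ 0.246662.
d = −(3/4) ln(1 − 4p/3) = −0.75 ln(1 − 0.328883) = −0.75 ln(0.671117)
  = −0.75 × (-0.398812) = 0.299109 substitutions/site.

0.30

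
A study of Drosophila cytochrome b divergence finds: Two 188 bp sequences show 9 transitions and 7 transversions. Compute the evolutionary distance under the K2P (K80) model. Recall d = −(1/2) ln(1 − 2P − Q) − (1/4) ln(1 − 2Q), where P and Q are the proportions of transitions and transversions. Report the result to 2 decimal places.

P = 9/188 ≈ 0.047872 and Q = 7/188 ≈ 0.037234.
Under the Kimura two-parameter model, d = −½ ln(1 − 2P − Q) − ¼ ln(1 − 2Q).
1 − 2P − Q = 0.867022, giving −½ ln(0.867022) = 0.071345.
1 − 2Q = 0.925532, giving −¼ ln(0.925532) = 0.019347.
d = 0.071345 + 0.019347 = 0.090692.

0.09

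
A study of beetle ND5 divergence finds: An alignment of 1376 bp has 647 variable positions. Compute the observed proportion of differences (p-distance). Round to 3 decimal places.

0.470

p = 647/1376 = 0.470203… ≈ 0.470 (to 3 d.p.).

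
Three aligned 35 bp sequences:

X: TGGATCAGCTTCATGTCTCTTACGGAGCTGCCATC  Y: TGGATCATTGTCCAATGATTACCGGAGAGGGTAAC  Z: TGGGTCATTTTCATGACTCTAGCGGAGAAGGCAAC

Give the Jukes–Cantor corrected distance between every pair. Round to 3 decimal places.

X–Y: 16/35 sites differ → p ≈ 0.457143, d = −0.75 ln(1 − 0.609524) = 0.705292 ≈ 0.705.
X–Z: 10/35 sites differ → p ≈ 0.285714, d = −0.75 ln(1 − 0.380952) = 0.359679 ≈ 0.360.
Y–Z: 12/35 sites differ → p ≈ 0.342857, d = −0.75 ln(1 − 0.457143) = 0.458182 ≈ 0.458.

d(X,Y) = 0.705, d(X,Z) = 0.360, d(Y,Z) = 0.458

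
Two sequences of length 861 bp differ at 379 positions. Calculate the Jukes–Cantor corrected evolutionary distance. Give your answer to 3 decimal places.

p = 379/861 ≈ 0.440186.
d = −(3/4) ln(1 − 4p/3) = −0.75 ln(1 − 0.586915) = −0.75 ln(0.413085)
  = −0.75 × (-0.884102) = 0.663077 substitutions/site.

0.663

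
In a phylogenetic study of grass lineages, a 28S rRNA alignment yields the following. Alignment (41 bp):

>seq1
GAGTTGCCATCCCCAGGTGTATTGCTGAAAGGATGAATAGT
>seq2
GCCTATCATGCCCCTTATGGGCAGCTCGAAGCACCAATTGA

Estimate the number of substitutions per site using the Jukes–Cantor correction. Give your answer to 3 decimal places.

The sequences differ at 21 of 41 sites, so p = 21/41 ≈ 0.512195.
d = −(3/4) ln(1 − 4p/3) = −0.75 ln(1 − 0.682927) = −0.75 ln(0.317073)
  = −0.75 × (-1.148623) = 0.861467 substitutions/site.

0.861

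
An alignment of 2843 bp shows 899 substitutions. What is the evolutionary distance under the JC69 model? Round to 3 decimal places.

p = 899/2843 ≈ 0.316215.
d = −(3/4) ln(1 − 4p/3) = −0.75 ln(1 − 0.42162) = −0.75 ln(0.57838)
  = −0.75 × (-0.547524) = 0.410643 substitutions/site.

0.411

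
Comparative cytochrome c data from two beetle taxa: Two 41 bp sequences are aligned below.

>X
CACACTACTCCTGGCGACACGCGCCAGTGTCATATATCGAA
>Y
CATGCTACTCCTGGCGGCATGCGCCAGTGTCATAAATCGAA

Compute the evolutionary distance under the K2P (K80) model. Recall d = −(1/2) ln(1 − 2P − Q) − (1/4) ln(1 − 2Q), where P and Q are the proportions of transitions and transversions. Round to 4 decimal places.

Of 41 sites, 4 differences are transitions and 1 are transversions, so P = 4/41 ≈ 0.097561 and Q = 1/41 ≈ 0.02439.
Under the Kimura two-parameter model, d = −½ ln(1 − 2P − Q) − ¼ ln(1 − 2Q).
1 − 2P − Q = 0.780488, giving −½ ln(0.780488) = 0.123918.
1 − 2Q = 0.95122, giving −¼ ln(0.95122) = 0.012502.
d = 0.123918 + 0.012502 = 0.136420.

0.1364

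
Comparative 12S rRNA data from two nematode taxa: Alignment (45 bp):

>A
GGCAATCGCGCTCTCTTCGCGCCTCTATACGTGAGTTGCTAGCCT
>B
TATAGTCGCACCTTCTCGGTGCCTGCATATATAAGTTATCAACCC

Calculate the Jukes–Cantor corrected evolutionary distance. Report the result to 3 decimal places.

0.673

The sequences differ at 20 of 45 sites, so p = 20/45 ≈ 0.444444.
d = −(3/4) ln(1 − 4p/3) = −0.75 ln(1 − 0.592592) = −0.75 ln(0.407408)
  = −0.75 × (-0.897940) = 0.673455 substitutions/site.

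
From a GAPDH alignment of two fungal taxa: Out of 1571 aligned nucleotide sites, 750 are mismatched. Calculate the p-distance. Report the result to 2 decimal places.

p = 750/1571 = 0.477402… ≈ 0.48 (to 2 d.p.).

0.48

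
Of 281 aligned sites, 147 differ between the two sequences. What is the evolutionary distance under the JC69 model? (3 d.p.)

p = 147/281 ≈ 0.523132.
d = −(3/4) ln(1 − 4p/3) = −0.75 ln(1 − 0.697509) = −0.75 ln(0.302491)
  = −0.75 × (-1.195704) = 0.896778 substitutions/site.

0.897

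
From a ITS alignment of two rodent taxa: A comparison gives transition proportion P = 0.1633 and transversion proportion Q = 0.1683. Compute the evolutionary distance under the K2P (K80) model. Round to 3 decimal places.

0.444

Under the Kimura two-parameter model, d = −½ ln(1 − 2P − Q) − ¼ ln(1 − 2Q).
1 − 2P − Q = 0.5051, giving −½ ln(0.5051) = 0.341499.
1 − 2Q = 0.6634, giving −¼ ln(0.6634) = 0.102594.
d = 0.341499 + 0.102594 = 0.444093.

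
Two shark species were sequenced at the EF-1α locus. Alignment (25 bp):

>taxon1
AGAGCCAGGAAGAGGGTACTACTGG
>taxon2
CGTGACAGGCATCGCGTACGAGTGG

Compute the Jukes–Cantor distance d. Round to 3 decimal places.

0.490

The sequences differ at 9 of 25 sites (1, 3, 5, 10, 12, 13, 15, 20, 22), so p = 9/25 = 0.36.
d = −(3/4) ln(1 − 4p/3) = −0.75 ln(1 − 0.48) = −0.75 ln(0.52)
  = −0.75 × (-0.653926) = 0.490445 substitutions/site.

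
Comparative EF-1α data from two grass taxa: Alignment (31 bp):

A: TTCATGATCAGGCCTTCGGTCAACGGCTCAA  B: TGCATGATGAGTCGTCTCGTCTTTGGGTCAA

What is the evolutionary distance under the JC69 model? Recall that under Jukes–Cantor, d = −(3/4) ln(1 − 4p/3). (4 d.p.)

The sequences differ at 11 of 31 sites, so p = 11/31 ≈ 0.354839.
d = −(3/4) ln(1 − 4p/3) = −0.75 ln(1 − 0.473119) = −0.75 ln(0.526881)
  = −0.75 × (-0.640781) = 0.480586 substitutions/site.

0.4806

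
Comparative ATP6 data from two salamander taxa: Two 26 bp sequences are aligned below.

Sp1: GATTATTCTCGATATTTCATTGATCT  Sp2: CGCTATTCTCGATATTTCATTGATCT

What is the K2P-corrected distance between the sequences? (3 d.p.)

0.127

Of 26 sites, 2 differences are transitions and 1 are transversions, so P = 2/26 ≈ 0.076923 and Q = 1/26 ≈ 0.038462.
Under the Kimura two-parameter model, d = −½ ln(1 − 2P − Q) − ¼ ln(1 − 2Q).
1 − 2P − Q = 0.807692, giving −½ ln(0.807692) = 0.106787.
1 − 2Q = 0.923076, giving −¼ ln(0.923076) = 0.020011.
d = 0.106787 + 0.020011 = 0.126798.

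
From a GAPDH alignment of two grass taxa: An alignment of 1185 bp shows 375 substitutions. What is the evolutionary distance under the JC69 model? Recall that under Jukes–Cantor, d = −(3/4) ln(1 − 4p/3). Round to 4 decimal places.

0.4111

p = 375/1185 ≈ 0.316456.
d = −(3/4) ln(1 − 4p/3) = −0.75 ln(1 − 0.421941) = −0.75 ln(0.578059)
  = −0.75 × (-0.548079) = 0.411059 substitutions/site.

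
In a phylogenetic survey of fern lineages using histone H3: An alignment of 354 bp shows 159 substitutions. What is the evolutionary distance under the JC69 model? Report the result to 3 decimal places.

0.685

p = 159/354 ≈ 0.449153.
d = −(3/4) ln(1 − 4p/3) = −0.75 ln(1 − 0.598871) = −0.75 ln(0.401129)
  = −0.75 × (-0.913472) = 0.685104 substitutions/site.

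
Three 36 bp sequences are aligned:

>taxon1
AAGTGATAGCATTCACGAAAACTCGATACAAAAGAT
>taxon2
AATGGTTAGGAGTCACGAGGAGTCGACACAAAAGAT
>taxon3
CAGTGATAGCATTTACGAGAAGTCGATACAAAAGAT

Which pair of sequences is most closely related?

taxon1 and taxon3

taxon1–taxon2: 9/36 differ, p = 0.250, d = 0.304.
taxon1–taxon3: 4/36 differ, p = 0.111, d = 0.120.
taxon2–taxon3: 9/36 differ, p = 0.250, d = 0.304.
The smallest distance is between taxon1 and taxon3.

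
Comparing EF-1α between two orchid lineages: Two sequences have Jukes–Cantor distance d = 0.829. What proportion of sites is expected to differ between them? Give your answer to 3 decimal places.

0.502

p = (3/4)(1 − e^(−4d/3)) = 0.75 × (1 − e^(-1.105333)) = 0.75 × (1 − 0.331101) = 0.501674.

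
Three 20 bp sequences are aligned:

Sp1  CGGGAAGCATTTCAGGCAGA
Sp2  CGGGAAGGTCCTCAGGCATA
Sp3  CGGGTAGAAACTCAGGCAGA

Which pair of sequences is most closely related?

Sp1–Sp2: 5/20 differ, p = 0.250, d = 0.304.
Sp1–Sp3: 4/20 differ, p = 0.200, d = 0.233.
Sp2–Sp3: 5/20 differ, p = 0.250, d = 0.304.
The smallest distance is between Sp1 and Sp3.

Sp1 and Sp3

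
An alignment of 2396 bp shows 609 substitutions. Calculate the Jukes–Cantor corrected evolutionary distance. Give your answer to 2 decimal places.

0.31

p = 609/2396 ≈ 0.254174.
d = −(3/4) ln(1 − 4p/3) = −0.75 ln(1 − 0.338899) = −0.75 ln(0.661101)
  = −0.75 × (-0.413849) = 0.310387 substitutions/site.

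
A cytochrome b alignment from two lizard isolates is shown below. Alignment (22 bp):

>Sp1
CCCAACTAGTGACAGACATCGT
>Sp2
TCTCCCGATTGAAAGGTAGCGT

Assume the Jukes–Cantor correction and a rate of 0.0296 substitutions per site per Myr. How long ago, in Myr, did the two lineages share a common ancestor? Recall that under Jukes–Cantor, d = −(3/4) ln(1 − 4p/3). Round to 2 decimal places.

11.80

The sequences differ at 10 of 22 sites (1, 3, 4, 5, 7, 9, 13, 16, 17, 19), so p = 10/22 ≈ 0.454545.
d = −(3/4) ln(1 − 4p/3) = −0.75 ln(1 − 0.60606) = −0.75 ln(0.39394)
  = −0.75 × (-0.931557) = 0.698668 substitutions/site.
Under a molecular clock d = 2μt, so t = d/(2μ) = 0.698668 / (2 × 0.0296) = 11.80 Myr.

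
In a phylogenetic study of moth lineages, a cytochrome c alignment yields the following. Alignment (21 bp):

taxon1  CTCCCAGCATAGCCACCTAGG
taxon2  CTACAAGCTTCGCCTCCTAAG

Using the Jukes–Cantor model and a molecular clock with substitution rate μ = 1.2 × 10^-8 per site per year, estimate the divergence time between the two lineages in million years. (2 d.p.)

The sequences differ at 6 of 21 sites (3, 5, 9, 11, 15, 20), so p = 6/21 ≈ 0.285714.
d = −(3/4) ln(1 − 4p/3) = −0.75 ln(1 − 0.380952) = −0.75 ln(0.619048)
  = −0.75 × (-0.479572) = 0.359679 substitutions/site.
Under a molecular clock d = 2μt, so t = d/(2μ) = 0.359679 / (2 × 1.2 × 10^-8) = 14.99 million years.

14.99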